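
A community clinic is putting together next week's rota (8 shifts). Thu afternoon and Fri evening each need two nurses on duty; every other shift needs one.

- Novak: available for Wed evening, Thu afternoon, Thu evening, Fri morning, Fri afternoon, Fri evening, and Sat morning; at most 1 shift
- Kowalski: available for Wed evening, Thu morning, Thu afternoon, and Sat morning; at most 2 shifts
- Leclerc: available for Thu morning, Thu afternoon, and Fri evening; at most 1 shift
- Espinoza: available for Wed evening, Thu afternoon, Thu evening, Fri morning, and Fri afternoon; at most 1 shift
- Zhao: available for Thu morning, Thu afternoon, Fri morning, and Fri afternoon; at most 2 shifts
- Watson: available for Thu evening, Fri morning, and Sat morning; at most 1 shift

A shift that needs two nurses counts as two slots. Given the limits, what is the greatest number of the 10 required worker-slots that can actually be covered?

8

Total capacity across all nurses is 1+2+1+1+2+1 = 8, and 10 slots are needed, so at most 8 can be filled.
An assignment achieving 8: Wed evening→Kowalski, Thu morning→Kowalski, Thu evening→Espinoza, Fri morning→Zhao, Fri afternoon→Zhao, Fri evening→Novak+Leclerc, Sat morning→Watson.
Loads: Novak 1/1, Kowalski 2/2, Leclerc 1/1, Espinoza 1/1, Zhao 2/2, Watson 1/1.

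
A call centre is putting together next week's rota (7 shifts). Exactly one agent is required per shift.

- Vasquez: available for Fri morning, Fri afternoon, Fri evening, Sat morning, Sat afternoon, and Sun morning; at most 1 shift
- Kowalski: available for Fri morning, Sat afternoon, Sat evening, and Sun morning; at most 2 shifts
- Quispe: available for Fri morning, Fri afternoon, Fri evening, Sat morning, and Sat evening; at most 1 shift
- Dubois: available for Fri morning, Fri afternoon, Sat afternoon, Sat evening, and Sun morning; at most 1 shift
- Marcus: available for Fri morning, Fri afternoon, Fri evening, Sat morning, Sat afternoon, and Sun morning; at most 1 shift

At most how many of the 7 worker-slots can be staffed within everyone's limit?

6

Total capacity across all agents is 1+2+1+1+1 = 6, and 7 slots are needed, so at most 6 can be filled.
An assignment achieving 6: Fri afternoon→Dubois, Fri evening→Vasquez, Sat morning→Quispe, Sat afternoon→Kowalski, Sat evening→Kowalski, Sun morning→Marcus.
Loads: Vasquez 1/1, Kowalski 2/2, Quispe 1/1, Dubois 1/1, Marcus 1/1.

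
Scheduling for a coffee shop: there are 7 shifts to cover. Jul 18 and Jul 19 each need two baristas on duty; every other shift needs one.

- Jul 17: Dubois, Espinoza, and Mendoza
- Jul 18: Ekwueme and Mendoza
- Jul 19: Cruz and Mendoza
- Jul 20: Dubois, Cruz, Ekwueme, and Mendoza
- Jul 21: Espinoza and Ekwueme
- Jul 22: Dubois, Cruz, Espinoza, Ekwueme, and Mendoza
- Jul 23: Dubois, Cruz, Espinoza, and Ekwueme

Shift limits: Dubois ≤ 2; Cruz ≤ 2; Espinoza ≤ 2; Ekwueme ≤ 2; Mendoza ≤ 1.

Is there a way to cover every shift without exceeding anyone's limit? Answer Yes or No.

No

Total capacity is 9 and 9 slots are needed, so capacity alone doesn't rule it out.
Shifts {Jul 18, Jul 19} need 4 worker-slots in total, but the baristas available for any of those shifts (Cruz, Ekwueme, and Mendoza) can supply at most 3 among them. So no valid schedule exists.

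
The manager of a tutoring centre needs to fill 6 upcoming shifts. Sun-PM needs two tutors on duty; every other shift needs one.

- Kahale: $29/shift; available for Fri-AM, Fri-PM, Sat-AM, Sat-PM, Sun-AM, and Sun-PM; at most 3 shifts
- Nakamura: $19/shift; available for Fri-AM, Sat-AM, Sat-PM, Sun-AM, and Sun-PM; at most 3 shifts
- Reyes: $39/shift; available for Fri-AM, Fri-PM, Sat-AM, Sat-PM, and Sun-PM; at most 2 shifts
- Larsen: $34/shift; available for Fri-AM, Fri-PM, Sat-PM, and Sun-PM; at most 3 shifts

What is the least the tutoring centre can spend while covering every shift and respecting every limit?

$178

Picking the cheapest available tutor for each shift independently would cost $153, but that ignores the shift limits.
An optimal schedule: Fri-AM→Nakamura, Fri-PM→Kahale, Sat-AM→Nakamura, Sat-PM→Kahale, Sun-AM→Nakamura, Sun-PM→Kahale+Larsen.
Total: 19 + 29 + 19 + 29 + 19 + 29 + 34 = $178.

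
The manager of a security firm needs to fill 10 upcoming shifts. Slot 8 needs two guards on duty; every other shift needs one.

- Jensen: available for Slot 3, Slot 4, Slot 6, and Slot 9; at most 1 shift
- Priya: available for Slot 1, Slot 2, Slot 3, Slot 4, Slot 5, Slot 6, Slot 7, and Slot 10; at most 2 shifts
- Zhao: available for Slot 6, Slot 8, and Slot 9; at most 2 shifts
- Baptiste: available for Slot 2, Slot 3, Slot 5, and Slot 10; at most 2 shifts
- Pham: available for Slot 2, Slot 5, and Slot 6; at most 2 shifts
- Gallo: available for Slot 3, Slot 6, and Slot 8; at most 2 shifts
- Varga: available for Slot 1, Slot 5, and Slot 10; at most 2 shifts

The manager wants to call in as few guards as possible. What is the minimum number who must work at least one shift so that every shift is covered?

6

11 slots to fill and no one can take more than 2, so at least ⌈11/2⌉ = 6 guards are needed.
Jensen, Priya, Zhao, Baptiste, Pham, and Gallo alone can cover everything: Slot 1→Priya, Slot 2→Baptiste, Slot 3→Gallo, Slot 4→Jensen, Slot 5→Pham, Slot 6→Pham, Slot 7→Priya, Slot 8→Zhao+Gallo, Slot 9→Zhao, Slot 10→Baptiste.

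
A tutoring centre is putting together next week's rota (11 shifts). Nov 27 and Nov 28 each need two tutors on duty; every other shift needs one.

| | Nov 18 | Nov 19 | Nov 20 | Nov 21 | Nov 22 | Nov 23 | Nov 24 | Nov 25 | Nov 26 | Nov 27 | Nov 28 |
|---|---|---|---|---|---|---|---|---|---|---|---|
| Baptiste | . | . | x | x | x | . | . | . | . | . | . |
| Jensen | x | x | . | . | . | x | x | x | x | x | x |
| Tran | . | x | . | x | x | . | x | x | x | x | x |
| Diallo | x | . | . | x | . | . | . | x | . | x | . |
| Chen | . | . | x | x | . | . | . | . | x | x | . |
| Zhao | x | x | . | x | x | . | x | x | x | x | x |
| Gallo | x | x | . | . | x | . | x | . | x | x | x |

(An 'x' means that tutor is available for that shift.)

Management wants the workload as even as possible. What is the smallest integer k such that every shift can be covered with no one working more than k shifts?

With 7 tutors and 13 worker-slots to fill, someone must work at least ⌈13/7⌉ = 2 shifts, so k ≥ 2.
k = 2 works: Nov 18→Jensen, Nov 19→Tran, Nov 20→Baptiste, Nov 21→Diallo, Nov 22→Baptiste, Nov 23→Jensen, Nov 24→Tran, Nov 25→Diallo, Nov 26→Chen, Nov 27→Chen+Zhao, Nov 28→Zhao+Gallo.
Loads: Baptiste 2, Jensen 2, Tran 2, Diallo 2, Chen 2, Zhao 2, Gallo 1 — all ≤ 2.

2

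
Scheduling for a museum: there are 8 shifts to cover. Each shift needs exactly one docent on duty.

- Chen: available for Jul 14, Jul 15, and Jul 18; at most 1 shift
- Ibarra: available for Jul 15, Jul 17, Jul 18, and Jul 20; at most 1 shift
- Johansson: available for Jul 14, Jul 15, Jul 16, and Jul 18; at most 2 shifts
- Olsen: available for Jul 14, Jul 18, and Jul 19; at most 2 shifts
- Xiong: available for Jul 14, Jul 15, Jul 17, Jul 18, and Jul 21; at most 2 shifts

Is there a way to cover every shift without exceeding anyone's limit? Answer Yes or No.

Jul 16 can only be covered by Johansson, so that assignment is forced.
Jul 19 can only be covered by Olsen, so that assignment is forced.
Jul 20 can only be covered by Ibarra, so that assignment is forced.
One valid schedule: Jul 14→Chen, Jul 15→Johansson, Jul 16→Johansson, Jul 17→Xiong, Jul 18→Olsen, Jul 19→Olsen, Jul 20→Ibarra, Jul 21→Xiong.
Loads: Chen 1/1, Ibarra 1/1, Johansson 2/2, Olsen 2/2, Xiong 2/2 — all within limits.

Yes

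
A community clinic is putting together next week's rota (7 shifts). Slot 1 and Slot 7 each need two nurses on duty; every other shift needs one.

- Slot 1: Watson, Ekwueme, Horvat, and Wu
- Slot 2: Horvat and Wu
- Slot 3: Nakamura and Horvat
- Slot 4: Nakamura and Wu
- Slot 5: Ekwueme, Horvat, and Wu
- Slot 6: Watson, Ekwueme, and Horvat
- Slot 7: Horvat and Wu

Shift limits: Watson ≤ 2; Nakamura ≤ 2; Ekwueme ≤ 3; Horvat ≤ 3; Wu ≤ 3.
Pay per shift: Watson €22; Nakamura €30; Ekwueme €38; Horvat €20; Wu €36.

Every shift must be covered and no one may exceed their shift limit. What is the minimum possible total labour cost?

€236

Slot 7 can only be covered by Horvat and Wu, so that assignment is forced.
Picking the cheapest available nurse for each shift independently would cost €208, but that ignores the shift limits.
An optimal schedule: Slot 1→Watson+Wu, Slot 2→Horvat, Slot 3→Nakamura, Slot 4→Nakamura, Slot 5→Horvat, Slot 6→Watson, Slot 7→Horvat+Wu.
Total: 22 + 36 + 20 + 30 + 30 + 20 + 22 + 20 + 36 = €236.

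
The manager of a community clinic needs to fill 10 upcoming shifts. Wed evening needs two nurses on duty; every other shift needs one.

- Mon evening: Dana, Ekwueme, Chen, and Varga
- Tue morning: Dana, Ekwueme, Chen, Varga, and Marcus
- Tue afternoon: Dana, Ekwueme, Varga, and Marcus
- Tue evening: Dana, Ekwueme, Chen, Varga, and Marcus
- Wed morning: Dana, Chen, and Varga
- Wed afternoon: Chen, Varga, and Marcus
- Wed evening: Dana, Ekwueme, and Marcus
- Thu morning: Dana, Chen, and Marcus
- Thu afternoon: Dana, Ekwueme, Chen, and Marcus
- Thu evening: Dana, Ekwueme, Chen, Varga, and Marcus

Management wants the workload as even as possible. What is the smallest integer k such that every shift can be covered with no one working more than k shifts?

3

With 5 nurses and 11 worker-slots to fill, someone must work at least ⌈11/5⌉ = 3 shifts, so k ≥ 3.
k = 3 works: Mon evening→Ekwueme, Tue morning→Chen, Tue afternoon→Ekwueme, Tue evening→Varga, Wed morning→Dana, Wed afternoon→Chen, Wed evening→Dana+Ekwueme, Thu morning→Dana, Thu afternoon→Chen, Thu evening→Varga.
Loads: Dana 3, Ekwueme 3, Chen 3, Varga 2, Marcus 0 — all ≤ 3.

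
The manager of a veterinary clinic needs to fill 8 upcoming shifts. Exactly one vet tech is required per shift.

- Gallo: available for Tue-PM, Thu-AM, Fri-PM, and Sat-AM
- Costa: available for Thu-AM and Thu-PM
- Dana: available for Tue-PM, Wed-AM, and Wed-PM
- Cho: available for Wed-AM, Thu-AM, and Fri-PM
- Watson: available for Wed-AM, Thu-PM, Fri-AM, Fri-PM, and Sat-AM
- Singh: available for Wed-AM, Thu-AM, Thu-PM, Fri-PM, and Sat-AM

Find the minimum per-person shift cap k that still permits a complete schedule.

With 6 vet techs and 8 worker-slots to fill, someone must work at least ⌈8/6⌉ = 2 shifts, so k ≥ 2.
k = 2 works: Tue-PM→Gallo, Wed-AM→Dana, Wed-PM→Dana, Thu-AM→Costa, Thu-PM→Costa, Fri-AM→Watson, Fri-PM→Cho, Sat-AM→Gallo.
Loads: Gallo 2, Costa 2, Dana 2, Cho 1, Watson 1, Singh 0 — all ≤ 2.

2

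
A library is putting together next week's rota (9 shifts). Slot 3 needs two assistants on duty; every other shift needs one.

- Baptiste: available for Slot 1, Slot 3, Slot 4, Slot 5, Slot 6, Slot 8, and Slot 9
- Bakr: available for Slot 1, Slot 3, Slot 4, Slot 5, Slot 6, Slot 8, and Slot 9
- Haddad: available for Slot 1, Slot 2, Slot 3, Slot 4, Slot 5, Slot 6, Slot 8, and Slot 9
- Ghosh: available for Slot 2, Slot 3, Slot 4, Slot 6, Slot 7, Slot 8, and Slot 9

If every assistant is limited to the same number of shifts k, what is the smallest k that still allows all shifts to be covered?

3

With 4 assistants and 10 worker-slots to fill, someone must work at least ⌈10/4⌉ = 3 shifts, so k ≥ 3.
k = 3 works: Slot 1→Baptiste, Slot 2→Haddad, Slot 3→Haddad+Ghosh, Slot 4→Baptiste, Slot 5→Baptiste, Slot 6→Bakr, Slot 7→Ghosh, Slot 8→Bakr, Slot 9→Bakr.
Loads: Baptiste 3, Bakr 3, Haddad 2, Ghosh 2 — all ≤ 3.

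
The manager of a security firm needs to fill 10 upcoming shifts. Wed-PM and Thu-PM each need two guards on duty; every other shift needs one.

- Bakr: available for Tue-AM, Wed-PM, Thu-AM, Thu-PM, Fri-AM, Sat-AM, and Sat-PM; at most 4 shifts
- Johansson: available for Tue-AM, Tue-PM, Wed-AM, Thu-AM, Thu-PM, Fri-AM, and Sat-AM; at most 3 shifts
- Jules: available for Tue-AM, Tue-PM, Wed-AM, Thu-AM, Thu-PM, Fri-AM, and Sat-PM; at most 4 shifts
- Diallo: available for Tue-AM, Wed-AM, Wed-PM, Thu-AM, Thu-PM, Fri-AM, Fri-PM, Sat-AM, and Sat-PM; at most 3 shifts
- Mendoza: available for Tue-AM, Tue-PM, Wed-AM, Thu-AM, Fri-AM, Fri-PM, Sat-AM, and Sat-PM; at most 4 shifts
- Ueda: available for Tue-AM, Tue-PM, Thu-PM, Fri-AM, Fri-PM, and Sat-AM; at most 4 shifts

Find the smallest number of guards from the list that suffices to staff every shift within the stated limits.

4

12 slots to fill and no one can take more than 4, so at least ⌈12/4⌉ = 3 guards are needed.
No set of 3 guards can cover every shift (each such set leaves at least one shift with no one available or exceeds a cap).
Bakr, Johansson, Jules, and Diallo alone can cover everything: Tue-AM→Bakr, Tue-PM→Johansson, Wed-AM→Johansson, Wed-PM→Bakr+Diallo, Thu-AM→Johansson, Thu-PM→Jules+Diallo, Fri-AM→Jules, Fri-PM→Diallo, Sat-AM→Bakr, Sat-PM→Bakr.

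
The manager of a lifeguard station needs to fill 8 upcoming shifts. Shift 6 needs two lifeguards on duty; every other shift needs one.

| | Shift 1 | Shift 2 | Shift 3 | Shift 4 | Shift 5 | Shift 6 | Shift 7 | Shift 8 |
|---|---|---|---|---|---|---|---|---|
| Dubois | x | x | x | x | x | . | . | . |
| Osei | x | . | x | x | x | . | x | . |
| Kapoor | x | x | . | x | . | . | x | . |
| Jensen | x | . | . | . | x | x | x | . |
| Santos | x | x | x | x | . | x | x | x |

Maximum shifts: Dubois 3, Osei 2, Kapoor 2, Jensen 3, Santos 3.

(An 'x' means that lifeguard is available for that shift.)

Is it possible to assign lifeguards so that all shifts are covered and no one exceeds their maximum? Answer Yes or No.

Yes

Shift 6 can only be covered by Jensen and Santos, so that assignment is forced.
Shift 8 can only be covered by Santos, so that assignment is forced.
One valid schedule: Shift 1→Kapoor, Shift 2→Dubois, Shift 3→Dubois, Shift 4→Osei, Shift 5→Dubois, Shift 6→Jensen+Santos, Shift 7→Osei, Shift 8→Santos.
Loads: Dubois 3/3, Osei 2/2, Kapoor 1/2, Jensen 1/3, Santos 2/3 — all within limits.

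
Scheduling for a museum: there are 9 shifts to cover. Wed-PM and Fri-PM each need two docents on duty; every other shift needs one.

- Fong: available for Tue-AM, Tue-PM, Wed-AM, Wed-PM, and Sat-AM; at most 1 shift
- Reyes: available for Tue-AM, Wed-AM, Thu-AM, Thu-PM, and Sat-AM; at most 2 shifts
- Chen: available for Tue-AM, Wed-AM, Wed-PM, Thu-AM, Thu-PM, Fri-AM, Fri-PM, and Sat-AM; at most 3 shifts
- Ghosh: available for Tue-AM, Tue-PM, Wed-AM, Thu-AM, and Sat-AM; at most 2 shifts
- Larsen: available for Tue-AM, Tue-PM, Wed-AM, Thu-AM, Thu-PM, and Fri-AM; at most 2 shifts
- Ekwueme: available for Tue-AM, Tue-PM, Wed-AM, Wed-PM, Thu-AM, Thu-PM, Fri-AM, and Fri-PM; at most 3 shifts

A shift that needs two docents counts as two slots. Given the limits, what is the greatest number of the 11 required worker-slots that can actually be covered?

11

Total capacity across all docents is 1+2+3+2+2+3 = 13, and 11 slots are needed, so at most 11 can be filled.
An assignment achieving 11: Tue-AM→Larsen, Tue-PM→Ghosh, Wed-AM→Larsen, Wed-PM→Fong+Chen, Thu-AM→Ghosh, Thu-PM→Reyes, Fri-AM→Chen, Fri-PM→Chen+Ekwueme, Sat-AM→Reyes.
Loads: Fong 1/1, Reyes 2/2, Chen 3/3, Ghosh 2/2, Larsen 2/2, Ekwueme 1/3.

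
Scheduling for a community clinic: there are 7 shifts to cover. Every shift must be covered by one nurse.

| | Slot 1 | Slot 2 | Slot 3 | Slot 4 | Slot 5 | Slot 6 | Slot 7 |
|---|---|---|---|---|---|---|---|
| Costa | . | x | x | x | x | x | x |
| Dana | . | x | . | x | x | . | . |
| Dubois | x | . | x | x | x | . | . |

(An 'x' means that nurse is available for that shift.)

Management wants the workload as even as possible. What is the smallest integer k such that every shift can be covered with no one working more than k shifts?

With 3 nurses and 7 worker-slots to fill, someone must work at least ⌈7/3⌉ = 3 shifts, so k ≥ 3.
k = 3 works: Slot 1→Dubois, Slot 2→Costa, Slot 3→Dubois, Slot 4→Dana, Slot 5→Dana, Slot 6→Costa, Slot 7→Costa.
Loads: Costa 3, Dana 2, Dubois 2 — all ≤ 3.

3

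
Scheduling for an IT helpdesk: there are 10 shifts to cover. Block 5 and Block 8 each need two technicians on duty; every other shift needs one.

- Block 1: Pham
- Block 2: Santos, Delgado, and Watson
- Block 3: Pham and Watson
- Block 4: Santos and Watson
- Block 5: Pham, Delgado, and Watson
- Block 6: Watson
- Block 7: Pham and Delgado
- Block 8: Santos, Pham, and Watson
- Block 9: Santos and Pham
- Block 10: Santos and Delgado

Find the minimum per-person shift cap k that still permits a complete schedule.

3

With 4 technicians and 12 worker-slots to fill, someone must work at least ⌈12/4⌉ = 3 shifts, so k ≥ 3.
k = 3 works: Block 1→Pham, Block 2→Delgado, Block 3→Pham, Block 4→Santos, Block 5→Delgado+Watson, Block 6→Watson, Block 7→Pham, Block 8→Santos+Watson, Block 9→Santos, Block 10→Delgado.
Loads: Santos 3, Pham 3, Delgado 3, Watson 3 — all ≤ 3.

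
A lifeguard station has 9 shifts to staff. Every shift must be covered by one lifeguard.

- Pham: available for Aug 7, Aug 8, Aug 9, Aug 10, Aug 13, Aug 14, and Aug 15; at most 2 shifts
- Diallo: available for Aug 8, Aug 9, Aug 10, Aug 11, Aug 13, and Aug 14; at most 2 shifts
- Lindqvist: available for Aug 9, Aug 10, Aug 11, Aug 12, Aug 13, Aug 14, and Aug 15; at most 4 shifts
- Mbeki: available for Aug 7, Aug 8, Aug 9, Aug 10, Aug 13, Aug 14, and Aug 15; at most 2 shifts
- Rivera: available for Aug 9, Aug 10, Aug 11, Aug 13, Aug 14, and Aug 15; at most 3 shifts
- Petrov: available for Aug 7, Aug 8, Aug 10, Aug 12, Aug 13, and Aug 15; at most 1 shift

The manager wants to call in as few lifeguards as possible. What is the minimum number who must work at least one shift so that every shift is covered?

3

9 slots to fill and no one can take more than 4, so at least ⌈9/4⌉ = 3 lifeguards are needed.
Pham, Lindqvist, and Rivera alone can cover everything: Aug 7→Pham, Aug 8→Pham, Aug 9→Lindqvist, Aug 10→Lindqvist, Aug 11→Lindqvist, Aug 12→Lindqvist, Aug 13→Rivera, Aug 14→Rivera, Aug 15→Rivera.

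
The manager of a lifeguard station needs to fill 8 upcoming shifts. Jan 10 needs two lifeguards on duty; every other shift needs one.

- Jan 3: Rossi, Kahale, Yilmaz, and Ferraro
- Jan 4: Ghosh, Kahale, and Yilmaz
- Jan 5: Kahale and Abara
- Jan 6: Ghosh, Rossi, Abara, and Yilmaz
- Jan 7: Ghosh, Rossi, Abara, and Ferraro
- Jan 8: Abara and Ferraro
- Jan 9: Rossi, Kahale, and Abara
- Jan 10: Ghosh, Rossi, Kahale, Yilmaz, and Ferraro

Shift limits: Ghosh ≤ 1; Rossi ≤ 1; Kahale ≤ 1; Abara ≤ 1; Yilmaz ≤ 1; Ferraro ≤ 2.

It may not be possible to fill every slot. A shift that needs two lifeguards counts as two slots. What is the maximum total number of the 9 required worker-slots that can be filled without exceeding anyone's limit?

Total capacity across all lifeguards is 1+1+1+1+1+2 = 7, and 9 slots are needed, so at most 7 can be filled.
An assignment achieving 7: Jan 3→Yilmaz, Jan 4→Ghosh, Jan 5→Kahale, Jan 7→Ferraro, Jan 8→Abara, Jan 9→Rossi, Jan 10→Ferraro.
Loads: Ghosh 1/1, Rossi 1/1, Kahale 1/1, Abara 1/1, Yilmaz 1/1, Ferraro 2/2.

7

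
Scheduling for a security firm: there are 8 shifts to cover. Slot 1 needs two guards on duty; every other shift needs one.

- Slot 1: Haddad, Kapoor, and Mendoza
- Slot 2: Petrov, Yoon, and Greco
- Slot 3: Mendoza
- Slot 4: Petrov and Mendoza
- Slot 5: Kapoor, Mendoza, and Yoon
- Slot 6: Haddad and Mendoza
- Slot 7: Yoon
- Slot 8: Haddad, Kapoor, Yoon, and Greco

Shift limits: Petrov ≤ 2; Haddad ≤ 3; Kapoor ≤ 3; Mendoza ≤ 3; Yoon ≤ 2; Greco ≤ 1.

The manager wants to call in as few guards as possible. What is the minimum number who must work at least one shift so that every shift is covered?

4

9 slots to fill and no one can take more than 3, so at least ⌈9/3⌉ = 3 guards are needed.
No set of 3 guards can cover every shift (each such set leaves at least one shift with no one available or exceeds a cap).
Petrov, Haddad, Mendoza, and Yoon alone can cover everything: Slot 1→Haddad+Mendoza, Slot 2→Petrov, Slot 3→Mendoza, Slot 4→Petrov, Slot 5→Mendoza, Slot 6→Haddad, Slot 7→Yoon, Slot 8→Haddad.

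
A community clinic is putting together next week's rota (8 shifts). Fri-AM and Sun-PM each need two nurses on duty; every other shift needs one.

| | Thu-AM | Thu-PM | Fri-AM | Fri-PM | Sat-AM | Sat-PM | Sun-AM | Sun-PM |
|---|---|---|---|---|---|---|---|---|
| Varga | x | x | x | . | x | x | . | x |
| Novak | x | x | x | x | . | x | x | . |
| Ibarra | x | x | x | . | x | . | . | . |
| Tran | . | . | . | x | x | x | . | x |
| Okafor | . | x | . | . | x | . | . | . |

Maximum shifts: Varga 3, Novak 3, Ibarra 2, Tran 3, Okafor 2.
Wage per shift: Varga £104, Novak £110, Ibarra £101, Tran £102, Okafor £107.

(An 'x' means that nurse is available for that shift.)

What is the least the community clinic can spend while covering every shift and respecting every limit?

£1037

Sun-AM can only be covered by Novak, so that assignment is forced.
Sun-PM can only be covered by Varga and Tran, so that assignment is forced.
Picking the cheapest available nurse for each shift independently would cost £1028, but that ignores the shift limits.
An optimal schedule: Thu-AM→Ibarra, Thu-PM→Varga, Fri-AM→Ibarra+Varga, Fri-PM→Tran, Sat-AM→Okafor, Sat-PM→Tran, Sun-AM→Novak, Sun-PM→Tran+Varga.
Total: 101 + 104 + 101 + 104 + 102 + 107 + 102 + 110 + 102 + 104 = £1037.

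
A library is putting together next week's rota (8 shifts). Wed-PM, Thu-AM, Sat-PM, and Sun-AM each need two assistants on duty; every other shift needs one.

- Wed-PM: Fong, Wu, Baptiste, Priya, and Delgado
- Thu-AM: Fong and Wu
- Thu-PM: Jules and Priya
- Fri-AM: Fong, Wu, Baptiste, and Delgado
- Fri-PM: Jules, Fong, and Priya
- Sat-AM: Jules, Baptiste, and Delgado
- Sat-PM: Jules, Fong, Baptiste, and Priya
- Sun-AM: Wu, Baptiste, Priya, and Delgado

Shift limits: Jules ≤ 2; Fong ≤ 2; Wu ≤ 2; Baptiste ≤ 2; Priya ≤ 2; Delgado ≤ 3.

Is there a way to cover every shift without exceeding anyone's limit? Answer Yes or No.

Yes

Thu-AM can only be covered by Fong and Wu, so that assignment is forced.
One valid schedule: Wed-PM→Priya+Delgado, Thu-AM→Fong+Wu, Thu-PM→Jules, Fri-AM→Fong, Fri-PM→Jules, Sat-AM→Baptiste, Sat-PM→Baptiste+Priya, Sun-AM→Wu+Delgado.
Loads: Jules 2/2, Fong 2/2, Wu 2/2, Baptiste 2/2, Priya 2/2, Delgado 2/3 — all within limits.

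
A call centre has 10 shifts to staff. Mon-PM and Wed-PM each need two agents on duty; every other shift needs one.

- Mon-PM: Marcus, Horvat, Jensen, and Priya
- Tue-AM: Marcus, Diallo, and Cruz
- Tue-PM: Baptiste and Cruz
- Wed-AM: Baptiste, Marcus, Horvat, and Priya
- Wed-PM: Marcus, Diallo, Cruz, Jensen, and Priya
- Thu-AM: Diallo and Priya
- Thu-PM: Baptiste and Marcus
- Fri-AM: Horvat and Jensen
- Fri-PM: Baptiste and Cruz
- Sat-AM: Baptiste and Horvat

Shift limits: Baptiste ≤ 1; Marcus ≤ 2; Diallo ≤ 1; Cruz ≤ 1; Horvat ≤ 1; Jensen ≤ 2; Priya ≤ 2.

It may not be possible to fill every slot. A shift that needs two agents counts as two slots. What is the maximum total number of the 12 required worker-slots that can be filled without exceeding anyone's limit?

Total capacity across all agents is 1+2+1+1+1+2+2 = 10, and 12 slots are needed, so at most 10 can be filled.
An assignment achieving 10: Mon-PM→Jensen+Priya, Tue-AM→Marcus, Tue-PM→Baptiste, Wed-AM→Priya, Wed-PM→Jensen, Thu-AM→Diallo, Thu-PM→Marcus, Fri-AM→Horvat, Fri-PM→Cruz.
Loads: Baptiste 1/1, Marcus 2/2, Diallo 1/1, Cruz 1/1, Horvat 1/1, Jensen 2/2, Priya 2/2.

10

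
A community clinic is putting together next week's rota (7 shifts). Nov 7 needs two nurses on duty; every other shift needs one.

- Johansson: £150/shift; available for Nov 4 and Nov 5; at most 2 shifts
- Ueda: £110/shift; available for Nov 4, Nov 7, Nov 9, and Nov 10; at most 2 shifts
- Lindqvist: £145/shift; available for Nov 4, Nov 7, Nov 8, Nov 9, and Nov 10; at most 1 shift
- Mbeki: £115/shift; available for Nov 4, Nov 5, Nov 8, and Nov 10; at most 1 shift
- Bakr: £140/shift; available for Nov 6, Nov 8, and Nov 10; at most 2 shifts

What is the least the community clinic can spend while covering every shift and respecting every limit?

£1060

Nov 6 can only be covered by Bakr, so that assignment is forced.
Nov 7 can only be covered by Ueda and Lindqvist, so that assignment is forced.
Picking the cheapest available nurse for each shift independently would cost £955, but that ignores the shift limits.
An optimal schedule: Nov 4→Johansson, Nov 5→Johansson, Nov 6→Bakr, Nov 7→Ueda+Lindqvist, Nov 8→Mbeki, Nov 9→Ueda, Nov 10→Bakr.
Total: 150 + 150 + 140 + 110 + 145 + 115 + 110 + 140 = £1060.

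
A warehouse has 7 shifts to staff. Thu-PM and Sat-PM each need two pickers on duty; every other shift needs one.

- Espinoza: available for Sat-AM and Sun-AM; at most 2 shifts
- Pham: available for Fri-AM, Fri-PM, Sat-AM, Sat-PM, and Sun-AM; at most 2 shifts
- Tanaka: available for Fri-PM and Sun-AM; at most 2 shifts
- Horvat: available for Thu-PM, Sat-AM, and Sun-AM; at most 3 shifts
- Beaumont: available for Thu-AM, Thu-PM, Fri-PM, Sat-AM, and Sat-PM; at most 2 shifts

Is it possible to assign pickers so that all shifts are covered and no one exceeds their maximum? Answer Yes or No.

Total capacity is 11 and 9 slots are needed, so capacity alone doesn't rule it out.
Shifts {Thu-AM, Thu-PM, Sat-PM} need 5 worker-slots in total, but the pickers available for any of those shifts (Pham, Horvat, and Beaumont) can supply at most 4 among them. So no valid schedule exists.

No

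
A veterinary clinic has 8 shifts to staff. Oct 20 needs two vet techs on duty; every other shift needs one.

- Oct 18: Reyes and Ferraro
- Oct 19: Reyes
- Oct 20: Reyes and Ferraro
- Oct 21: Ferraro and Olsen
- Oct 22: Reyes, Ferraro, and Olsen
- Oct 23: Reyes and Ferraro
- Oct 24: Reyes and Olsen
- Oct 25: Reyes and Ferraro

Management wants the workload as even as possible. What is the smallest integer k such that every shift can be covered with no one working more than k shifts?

3

With 3 vet techs and 9 worker-slots to fill, someone must work at least ⌈9/3⌉ = 3 shifts, so k ≥ 3.
k = 3 works: Oct 18→Reyes, Oct 19→Reyes, Oct 20→Reyes+Ferraro, Oct 21→Olsen, Oct 22→Olsen, Oct 23→Ferraro, Oct 24→Olsen, Oct 25→Ferraro.
Loads: Reyes 3, Ferraro 3, Olsen 3 — all ≤ 3.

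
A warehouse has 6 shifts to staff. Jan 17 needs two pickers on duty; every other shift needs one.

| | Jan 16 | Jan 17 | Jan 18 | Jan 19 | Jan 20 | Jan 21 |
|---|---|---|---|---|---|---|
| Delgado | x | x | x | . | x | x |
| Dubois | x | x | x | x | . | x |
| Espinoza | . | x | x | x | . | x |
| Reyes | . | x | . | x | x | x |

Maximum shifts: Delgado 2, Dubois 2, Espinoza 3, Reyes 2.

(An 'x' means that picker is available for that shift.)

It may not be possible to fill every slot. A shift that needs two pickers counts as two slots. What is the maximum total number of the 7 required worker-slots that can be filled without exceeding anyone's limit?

Total capacity across all pickers is 2+2+3+2 = 9, and 7 slots are needed, so at most 7 can be filled.
An assignment achieving 7: Jan 16→Delgado, Jan 17→Espinoza+Reyes, Jan 18→Dubois, Jan 19→Dubois, Jan 20→Delgado, Jan 21→Espinoza.
Loads: Delgado 2/2, Dubois 2/2, Espinoza 2/3, Reyes 1/2.

7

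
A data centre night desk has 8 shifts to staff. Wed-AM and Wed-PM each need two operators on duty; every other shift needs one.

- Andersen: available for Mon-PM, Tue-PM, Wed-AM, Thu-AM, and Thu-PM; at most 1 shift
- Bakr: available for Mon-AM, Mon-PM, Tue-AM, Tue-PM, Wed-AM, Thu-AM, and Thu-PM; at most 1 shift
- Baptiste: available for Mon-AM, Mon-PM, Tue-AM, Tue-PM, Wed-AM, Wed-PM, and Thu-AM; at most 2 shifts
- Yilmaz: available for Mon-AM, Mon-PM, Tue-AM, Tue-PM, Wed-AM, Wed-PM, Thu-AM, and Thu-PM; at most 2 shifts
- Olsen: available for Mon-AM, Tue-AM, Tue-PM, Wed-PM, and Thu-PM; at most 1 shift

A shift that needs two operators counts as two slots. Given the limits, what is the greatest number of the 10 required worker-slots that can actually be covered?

7

Total capacity across all operators is 1+1+2+2+1 = 7, and 10 slots are needed, so at most 7 can be filled.
An assignment achieving 7: Mon-AM→Bakr, Mon-PM→Andersen, Tue-AM→Baptiste, Wed-AM→Yilmaz, Wed-PM→Baptiste+Yilmaz, Thu-PM→Olsen.
Loads: Andersen 1/1, Bakr 1/1, Baptiste 2/2, Yilmaz 2/2, Olsen 1/1.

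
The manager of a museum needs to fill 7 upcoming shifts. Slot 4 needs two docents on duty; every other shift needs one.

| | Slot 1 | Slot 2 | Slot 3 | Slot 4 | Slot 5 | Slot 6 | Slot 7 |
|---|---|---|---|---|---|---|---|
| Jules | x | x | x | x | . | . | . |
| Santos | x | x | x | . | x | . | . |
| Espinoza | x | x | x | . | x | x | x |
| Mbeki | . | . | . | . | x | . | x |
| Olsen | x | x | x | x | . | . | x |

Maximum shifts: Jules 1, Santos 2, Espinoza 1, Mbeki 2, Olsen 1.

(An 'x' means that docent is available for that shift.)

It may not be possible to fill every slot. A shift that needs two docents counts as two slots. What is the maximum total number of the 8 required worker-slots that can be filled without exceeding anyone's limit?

7

Total capacity across all docents is 1+2+1+2+1 = 7, and 8 slots are needed, so at most 7 can be filled.
An assignment achieving 7: Slot 1→Santos, Slot 2→Santos, Slot 4→Jules+Olsen, Slot 5→Mbeki, Slot 6→Espinoza, Slot 7→Mbeki.
Loads: Jules 1/1, Santos 2/2, Espinoza 1/1, Mbeki 2/2, Olsen 1/1.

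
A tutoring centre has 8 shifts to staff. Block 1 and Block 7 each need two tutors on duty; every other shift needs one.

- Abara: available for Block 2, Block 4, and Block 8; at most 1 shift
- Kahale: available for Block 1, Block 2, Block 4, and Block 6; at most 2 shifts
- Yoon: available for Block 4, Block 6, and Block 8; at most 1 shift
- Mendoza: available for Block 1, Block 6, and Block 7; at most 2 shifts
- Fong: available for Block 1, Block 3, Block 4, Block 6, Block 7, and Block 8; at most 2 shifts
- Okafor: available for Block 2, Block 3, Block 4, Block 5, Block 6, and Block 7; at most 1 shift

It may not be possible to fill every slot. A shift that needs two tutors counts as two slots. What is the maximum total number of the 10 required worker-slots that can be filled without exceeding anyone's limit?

9

Total capacity across all tutors is 1+2+1+2+2+1 = 9, and 10 slots are needed, so at most 9 can be filled.
An assignment achieving 9: Block 1→Kahale+Mendoza, Block 2→Abara, Block 3→Fong, Block 4→Kahale, Block 5→Okafor, Block 7→Mendoza+Fong, Block 8→Yoon.
Loads: Abara 1/1, Kahale 2/2, Yoon 1/1, Mendoza 2/2, Fong 2/2, Okafor 1/1.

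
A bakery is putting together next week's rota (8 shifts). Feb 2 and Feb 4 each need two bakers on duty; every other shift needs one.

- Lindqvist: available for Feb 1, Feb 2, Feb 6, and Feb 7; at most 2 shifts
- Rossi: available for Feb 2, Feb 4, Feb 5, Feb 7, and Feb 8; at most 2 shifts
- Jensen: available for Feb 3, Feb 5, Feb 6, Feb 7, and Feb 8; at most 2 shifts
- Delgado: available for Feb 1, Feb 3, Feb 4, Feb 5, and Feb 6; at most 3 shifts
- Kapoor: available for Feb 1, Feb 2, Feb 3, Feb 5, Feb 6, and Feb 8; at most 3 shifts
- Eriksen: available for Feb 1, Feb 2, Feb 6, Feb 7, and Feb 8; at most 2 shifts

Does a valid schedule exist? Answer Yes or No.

Yes

Feb 4 can only be covered by Rossi and Delgado, so that assignment is forced.
One valid schedule: Feb 1→Lindqvist, Feb 2→Kapoor+Eriksen, Feb 3→Jensen, Feb 4→Rossi+Delgado, Feb 5→Rossi, Feb 6→Delgado, Feb 7→Lindqvist, Feb 8→Jensen.
Loads: Lindqvist 2/2, Rossi 2/2, Jensen 2/2, Delgado 2/3, Kapoor 1/3, Eriksen 1/2 — all within limits.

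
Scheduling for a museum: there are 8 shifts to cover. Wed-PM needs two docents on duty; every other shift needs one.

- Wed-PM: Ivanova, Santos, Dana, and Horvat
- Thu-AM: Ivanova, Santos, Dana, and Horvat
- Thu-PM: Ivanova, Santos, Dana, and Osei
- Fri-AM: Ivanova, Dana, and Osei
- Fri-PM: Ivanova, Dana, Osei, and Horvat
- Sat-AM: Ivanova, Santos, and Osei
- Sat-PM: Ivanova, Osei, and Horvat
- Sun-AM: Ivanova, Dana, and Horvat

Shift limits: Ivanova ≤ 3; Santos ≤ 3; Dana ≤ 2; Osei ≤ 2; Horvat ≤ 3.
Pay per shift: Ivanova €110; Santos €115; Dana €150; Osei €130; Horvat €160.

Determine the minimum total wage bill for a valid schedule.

Picking the cheapest available docent for each shift independently would cost €995, but that ignores the shift limits.
An optimal schedule: Wed-PM→Santos+Dana, Thu-AM→Santos, Thu-PM→Santos, Fri-AM→Ivanova, Fri-PM→Osei, Sat-AM→Ivanova, Sat-PM→Osei, Sun-AM→Ivanova.
Total: 115 + 150 + 115 + 115 + 110 + 130 + 110 + 130 + 110 = €1085.

€1085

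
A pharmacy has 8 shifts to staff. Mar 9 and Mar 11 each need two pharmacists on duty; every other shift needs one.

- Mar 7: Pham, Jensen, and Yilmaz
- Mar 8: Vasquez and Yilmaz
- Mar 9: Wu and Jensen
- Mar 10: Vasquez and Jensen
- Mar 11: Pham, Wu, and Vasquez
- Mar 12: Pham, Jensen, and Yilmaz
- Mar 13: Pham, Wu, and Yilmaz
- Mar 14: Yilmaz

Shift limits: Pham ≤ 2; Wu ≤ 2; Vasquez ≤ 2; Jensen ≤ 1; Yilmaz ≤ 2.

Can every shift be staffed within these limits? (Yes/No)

No

Total capacity is 2+2+2+1+2 = 9 but 10 worker-slots are needed — infeasible.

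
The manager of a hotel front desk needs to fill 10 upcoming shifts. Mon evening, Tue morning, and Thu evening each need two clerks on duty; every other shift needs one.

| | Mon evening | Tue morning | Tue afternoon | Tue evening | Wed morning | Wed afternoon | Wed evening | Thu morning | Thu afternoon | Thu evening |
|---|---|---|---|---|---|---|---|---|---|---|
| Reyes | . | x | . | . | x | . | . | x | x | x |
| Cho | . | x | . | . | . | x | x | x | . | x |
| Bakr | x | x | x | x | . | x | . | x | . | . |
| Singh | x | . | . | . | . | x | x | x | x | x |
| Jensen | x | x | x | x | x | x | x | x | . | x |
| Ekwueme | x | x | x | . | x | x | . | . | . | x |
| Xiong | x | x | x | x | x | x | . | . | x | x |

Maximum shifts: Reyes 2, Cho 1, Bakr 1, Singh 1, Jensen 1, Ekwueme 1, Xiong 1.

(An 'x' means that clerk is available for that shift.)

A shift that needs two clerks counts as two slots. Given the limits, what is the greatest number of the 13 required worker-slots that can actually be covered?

Total capacity across all clerks is 2+1+1+1+1+1+1 = 8, and 13 slots are needed, so at most 8 can be filled.
An assignment achieving 8: Mon evening→Singh+Ekwueme, Tue morning→Xiong, Tue afternoon→Jensen, Tue evening→Bakr, Wed morning→Reyes, Wed evening→Cho, Thu afternoon→Reyes.
Loads: Reyes 2/2, Cho 1/1, Bakr 1/1, Singh 1/1, Jensen 1/1, Ekwueme 1/1, Xiong 1/1.

8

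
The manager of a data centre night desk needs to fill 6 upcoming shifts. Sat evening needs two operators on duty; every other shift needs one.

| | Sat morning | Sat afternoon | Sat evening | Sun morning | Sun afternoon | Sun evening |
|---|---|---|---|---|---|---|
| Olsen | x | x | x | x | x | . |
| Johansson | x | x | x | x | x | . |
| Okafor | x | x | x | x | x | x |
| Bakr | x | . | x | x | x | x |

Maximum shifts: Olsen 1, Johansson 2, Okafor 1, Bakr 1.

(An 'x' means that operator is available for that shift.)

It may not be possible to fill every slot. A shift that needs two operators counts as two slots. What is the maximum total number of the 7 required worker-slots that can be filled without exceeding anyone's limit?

Total capacity across all operators is 1+2+1+1 = 5, and 7 slots are needed, so at most 5 can be filled.
An assignment achieving 5: Sat morning→Johansson, Sat afternoon→Olsen, Sat evening→Johansson+Bakr, Sun evening→Okafor.
Loads: Olsen 1/1, Johansson 2/2, Okafor 1/1, Bakr 1/1.

5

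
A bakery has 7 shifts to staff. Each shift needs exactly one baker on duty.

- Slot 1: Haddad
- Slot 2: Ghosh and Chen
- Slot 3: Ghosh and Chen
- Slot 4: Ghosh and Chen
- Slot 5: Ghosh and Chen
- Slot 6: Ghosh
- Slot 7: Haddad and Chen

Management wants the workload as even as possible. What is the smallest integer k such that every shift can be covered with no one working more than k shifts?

3

With 3 bakers and 7 worker-slots to fill, someone must work at least ⌈7/3⌉ = 3 shifts, so k ≥ 3.
k = 3 works: Slot 1→Haddad, Slot 2→Ghosh, Slot 3→Ghosh, Slot 4→Chen, Slot 5→Chen, Slot 6→Ghosh, Slot 7→Haddad.
Loads: Ghosh 3, Haddad 2, Chen 2 — all ≤ 3.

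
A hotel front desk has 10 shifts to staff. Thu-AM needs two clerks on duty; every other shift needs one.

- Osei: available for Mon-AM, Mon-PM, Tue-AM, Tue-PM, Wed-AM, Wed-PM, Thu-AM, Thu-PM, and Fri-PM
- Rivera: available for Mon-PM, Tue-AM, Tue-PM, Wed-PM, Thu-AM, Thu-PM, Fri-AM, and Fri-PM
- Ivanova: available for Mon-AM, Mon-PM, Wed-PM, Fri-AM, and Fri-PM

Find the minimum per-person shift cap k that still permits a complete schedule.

4

With 3 clerks and 11 worker-slots to fill, someone must work at least ⌈11/3⌉ = 4 shifts, so k ≥ 4.
k = 4 works: Mon-AM→Osei, Mon-PM→Ivanova, Tue-AM→Osei, Tue-PM→Rivera, Wed-AM→Osei, Wed-PM→Ivanova, Thu-AM→Osei+Rivera, Thu-PM→Rivera, Fri-AM→Rivera, Fri-PM→Ivanova.
Loads: Osei 4, Rivera 4, Ivanova 3 — all ≤ 4.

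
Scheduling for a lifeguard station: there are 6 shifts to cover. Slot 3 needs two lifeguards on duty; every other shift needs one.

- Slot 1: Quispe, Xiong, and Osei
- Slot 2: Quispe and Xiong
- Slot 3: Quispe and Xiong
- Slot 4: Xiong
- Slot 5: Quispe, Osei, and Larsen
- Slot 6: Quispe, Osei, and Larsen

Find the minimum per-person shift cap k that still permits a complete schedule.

2

With 4 lifeguards and 7 worker-slots to fill, someone must work at least ⌈7/4⌉ = 2 shifts, so k ≥ 2.
k = 2 works: Slot 1→Osei, Slot 2→Quispe, Slot 3→Quispe+Xiong, Slot 4→Xiong, Slot 5→Osei, Slot 6→Larsen.
Loads: Quispe 2, Xiong 2, Osei 2, Larsen 1 — all ≤ 2.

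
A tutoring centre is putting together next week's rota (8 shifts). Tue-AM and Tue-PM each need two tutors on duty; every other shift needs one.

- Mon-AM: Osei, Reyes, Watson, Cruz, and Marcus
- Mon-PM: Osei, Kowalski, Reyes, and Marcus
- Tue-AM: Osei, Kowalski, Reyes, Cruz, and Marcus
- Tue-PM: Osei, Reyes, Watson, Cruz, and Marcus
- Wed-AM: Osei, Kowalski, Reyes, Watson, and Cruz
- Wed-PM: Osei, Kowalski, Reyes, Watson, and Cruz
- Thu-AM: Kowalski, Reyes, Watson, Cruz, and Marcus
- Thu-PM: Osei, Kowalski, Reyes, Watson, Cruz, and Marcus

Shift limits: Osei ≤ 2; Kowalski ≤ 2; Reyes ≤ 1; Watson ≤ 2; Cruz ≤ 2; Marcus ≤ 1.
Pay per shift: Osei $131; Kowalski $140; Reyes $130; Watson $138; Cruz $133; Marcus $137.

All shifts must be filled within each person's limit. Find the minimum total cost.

Picking the cheapest available tutor for each shift independently would cost $1302, but that ignores the shift limits.
An optimal schedule: Mon-AM→Osei, Mon-PM→Osei, Tue-AM→Cruz+Marcus, Tue-PM→Watson+Cruz, Wed-AM→Kowalski, Wed-PM→Kowalski, Thu-AM→Reyes, Thu-PM→Watson.
Total: 131 + 131 + 133 + 137 + 138 + 133 + 140 + 140 + 130 + 138 = $1351.

$1351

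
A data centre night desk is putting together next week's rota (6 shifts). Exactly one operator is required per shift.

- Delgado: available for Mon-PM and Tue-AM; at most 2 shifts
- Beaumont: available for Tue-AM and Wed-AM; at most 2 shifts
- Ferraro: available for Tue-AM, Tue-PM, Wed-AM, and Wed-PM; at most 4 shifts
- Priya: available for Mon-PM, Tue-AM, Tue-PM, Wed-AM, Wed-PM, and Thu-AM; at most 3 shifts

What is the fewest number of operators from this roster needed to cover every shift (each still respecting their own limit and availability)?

2

6 slots to fill and no one can take more than 4, so at least ⌈6/4⌉ = 2 operators are needed.
Ferraro and Priya alone can cover everything: Mon-PM→Priya, Tue-AM→Ferraro, Tue-PM→Ferraro, Wed-AM→Ferraro, Wed-PM→Ferraro, Thu-AM→Priya.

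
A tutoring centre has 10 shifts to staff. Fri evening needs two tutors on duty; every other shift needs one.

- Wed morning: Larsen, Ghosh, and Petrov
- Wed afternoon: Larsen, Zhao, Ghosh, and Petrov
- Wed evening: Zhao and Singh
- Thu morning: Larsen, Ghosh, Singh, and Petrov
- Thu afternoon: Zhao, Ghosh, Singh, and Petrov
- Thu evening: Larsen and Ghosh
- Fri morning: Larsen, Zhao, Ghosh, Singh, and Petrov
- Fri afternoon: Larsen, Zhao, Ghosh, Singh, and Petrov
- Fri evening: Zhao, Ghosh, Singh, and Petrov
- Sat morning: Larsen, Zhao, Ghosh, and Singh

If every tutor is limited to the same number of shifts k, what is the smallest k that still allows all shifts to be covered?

3

With 5 tutors and 11 worker-slots to fill, someone must work at least ⌈11/5⌉ = 3 shifts, so k ≥ 3.
k = 3 works: Wed morning→Larsen, Wed afternoon→Larsen, Wed evening→Zhao, Thu morning→Ghosh, Thu afternoon→Zhao, Thu evening→Larsen, Fri morning→Ghosh, Fri afternoon→Ghosh, Fri evening→Singh+Petrov, Sat morning→Zhao.
Loads: Larsen 3, Zhao 3, Ghosh 3, Singh 1, Petrov 1 — all ≤ 3.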